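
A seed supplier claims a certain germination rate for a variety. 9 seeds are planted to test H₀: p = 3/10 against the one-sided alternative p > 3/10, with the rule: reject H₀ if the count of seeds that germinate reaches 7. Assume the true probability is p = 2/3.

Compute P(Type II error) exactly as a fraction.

12259/19683

Under the alternative p = 2/3, X ~ Binomial(9, 2/3); β is the probability the test does not reject, P(X < 7).
Summing C(9,j)·(2/3)^j·(1/3)^{9-j} for j = 0..6 gives 12259/19683.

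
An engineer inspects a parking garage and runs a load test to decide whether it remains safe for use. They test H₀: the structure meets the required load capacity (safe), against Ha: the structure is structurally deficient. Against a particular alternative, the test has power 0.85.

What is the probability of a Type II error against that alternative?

0.15

Power = 1 − β, so β = 1 − 0.85 = 0.15.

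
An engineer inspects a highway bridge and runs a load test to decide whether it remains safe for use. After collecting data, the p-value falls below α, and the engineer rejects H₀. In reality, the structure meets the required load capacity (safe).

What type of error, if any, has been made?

Type I error

The conventional null hypothesis here is that the structure meets the required load capacity (safe).
H₀ was rejected, but H₀ is actually true.
Rejecting a true null hypothesis is a Type I error (false positive).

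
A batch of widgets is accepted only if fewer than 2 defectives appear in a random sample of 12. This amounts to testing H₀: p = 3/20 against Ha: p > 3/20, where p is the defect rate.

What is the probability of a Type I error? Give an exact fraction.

2279589495695451/4096000000000000

α = P(reject H₀ | H₀ true) = P(S ≥ 2 | p = 3/20), S ~ Binomial(12, 3/20).
α = 1 − P(S ≤ 1) = 1 − 1816410504304549/4096000000000000 = 2279589495695451/4096000000000000.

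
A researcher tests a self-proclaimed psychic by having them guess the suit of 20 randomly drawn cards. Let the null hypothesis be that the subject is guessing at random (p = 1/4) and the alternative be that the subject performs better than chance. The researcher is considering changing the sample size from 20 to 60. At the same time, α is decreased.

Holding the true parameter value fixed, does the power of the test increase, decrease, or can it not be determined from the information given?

Cannot be determined from the information given.

The first change alone would make β decrease; the second alone would make β increase. Which effect dominates depends on the magnitudes, which are not given.
Since power = 1 − β, the effect on power is likewise indeterminate.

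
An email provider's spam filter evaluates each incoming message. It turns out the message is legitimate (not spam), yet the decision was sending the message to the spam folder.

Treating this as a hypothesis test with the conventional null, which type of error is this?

The null hypothesis here is that the message is legitimate (not spam).
'Sending the message to the spam folder' corresponds to rejecting H₀.
H₀ was rejected but H₀ is true — a Type I error (false positive).

Type I error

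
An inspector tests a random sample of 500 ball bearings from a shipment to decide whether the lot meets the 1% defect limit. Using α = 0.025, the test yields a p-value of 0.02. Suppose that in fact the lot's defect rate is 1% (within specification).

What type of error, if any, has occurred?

Type I error

The conventional null hypothesis is that the lot's defect rate is 1% (within specification).
Since p = 0.02 < α = 0.025, H₀ is rejected.
H₀ is true (actually the lot's defect rate is 1% (within specification)).
Rejecting a true H₀ is a Type I error.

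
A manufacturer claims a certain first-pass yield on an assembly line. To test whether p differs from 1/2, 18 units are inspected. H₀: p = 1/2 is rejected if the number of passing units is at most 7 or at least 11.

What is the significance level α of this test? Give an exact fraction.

Under H₀, Y ~ Binomial(18, 1/2); α is the probability of landing in either tail, P(Y ≤ 7) + P(Y ≥ 11).
By symmetry, α = 2·P(Y ≤ 7) = 2·(1 + 18 + 153 + 816 + 3060 + 8568 + 18564 + 31824)/262144 = 126008/262144 = 15751/32768.

15751/32768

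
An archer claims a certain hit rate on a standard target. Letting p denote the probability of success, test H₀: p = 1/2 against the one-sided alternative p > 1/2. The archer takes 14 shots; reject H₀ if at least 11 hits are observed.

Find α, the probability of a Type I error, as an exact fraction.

235/8192

Under H₀, Y ~ Binomial(14, 1/2), and α = P(Y ≥ 11).
That's C(14,11) + C(14,12) + C(14,13) + C(14,14) over 2^14, i.e. (364 + 91 + 14 + 1)/16384 = 470/16384 = 235/8192.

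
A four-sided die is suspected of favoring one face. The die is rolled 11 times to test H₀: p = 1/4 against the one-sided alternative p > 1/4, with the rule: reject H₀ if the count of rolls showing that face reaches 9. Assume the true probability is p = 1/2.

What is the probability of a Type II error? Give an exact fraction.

β = P(fail to reject H₀ | Ha true) = P(S ≤ 8 | p = 1/2), S ~ Binomial(11, 1/2).
Summing C(11,j)·(1/2)^j·(1/2)^{11-j} for j = 0..8 gives 1981/2048.

1981/2048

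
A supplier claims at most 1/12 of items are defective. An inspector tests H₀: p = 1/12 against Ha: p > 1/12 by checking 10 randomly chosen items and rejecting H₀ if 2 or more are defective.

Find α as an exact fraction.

The significance level is the probability, assuming p = 1/12, of seeing 2 or more defectives in 10 draws.
Computing the lower-tail complement: 1 − 16505633837/20639121408 = 4133487571/20639121408.

4133487571/20639121408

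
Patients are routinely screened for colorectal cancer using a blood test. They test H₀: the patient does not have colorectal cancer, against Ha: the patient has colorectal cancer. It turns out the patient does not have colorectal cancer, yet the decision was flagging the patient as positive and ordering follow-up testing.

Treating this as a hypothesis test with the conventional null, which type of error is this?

Type I error

'Flagging the patient as positive and ordering follow-up testing' corresponds to rejecting H₀.
H₀ was rejected but H₀ is true — a Type I error (false positive).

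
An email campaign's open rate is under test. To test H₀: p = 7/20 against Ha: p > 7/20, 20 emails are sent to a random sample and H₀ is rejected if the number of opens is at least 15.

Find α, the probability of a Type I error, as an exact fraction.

8141536504788768391093/26214400000000000000000000

Under H₀, Y ~ Binomial(20, 7/20), and α = P(Y ≥ 15).
P(Y ≥ 15) = Σ_{j=15}^{20} C(20,j)·(7/20)^j·(13/20)^{20-j} = 8141536504788768391093/26214400000000000000000000.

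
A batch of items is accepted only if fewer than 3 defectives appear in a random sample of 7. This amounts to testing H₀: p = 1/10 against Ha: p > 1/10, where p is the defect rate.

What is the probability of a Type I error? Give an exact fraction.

α = P(reject H₀ | H₀ true) = P(X ≥ 3 | p = 1/10), X ~ Binomial(7, 1/10).
Via the complement, α = 1 − Σ_{j=0}^{2} C(7,j)(1/10)^j(9/10)^{7-j} = 51383/2000000.

51383/2000000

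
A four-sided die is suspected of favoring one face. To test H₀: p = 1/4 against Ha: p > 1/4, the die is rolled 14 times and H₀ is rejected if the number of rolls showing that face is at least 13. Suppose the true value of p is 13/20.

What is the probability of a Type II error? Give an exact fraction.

β = P(fail to reject H₀ | Ha true) = P(K ≤ 12 | p = 13/20), K ~ Binomial(14, 13/20).
Summing C(14,j)·(13/20)^j·(7/20)^{14-j} for j = 0..12 gives 1604780863168259917/1638400000000000000.

1604780863168259917/1638400000000000000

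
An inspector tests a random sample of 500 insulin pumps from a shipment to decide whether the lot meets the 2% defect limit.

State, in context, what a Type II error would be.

A Type II error would mean concluding that the lot's defect rate is 2% (within specification) (or at least failing to establish that the lot's defect rate exceeds 2%) when in fact the lot's defect rate exceeds 2%.

With the conventional null hypothesis that the lot's defect rate is 2% (within specification):
A Type II error is failing to reject H₀ when H₀ is false.
Here that means accepting the lot and shipping it when actually the lot's defect rate exceeds 2%.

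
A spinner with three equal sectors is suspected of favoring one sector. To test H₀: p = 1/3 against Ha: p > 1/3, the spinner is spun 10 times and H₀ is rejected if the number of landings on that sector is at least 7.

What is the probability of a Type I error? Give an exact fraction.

43/2187

The Type I error probability is α = P(K ≥ 7) computed under H₀, where K ~ Binomial(10, 1/3).
Summing C(10,j)(1/3)^j(2/3)^{10−j} for j = 7,…,10 gives 43/2187.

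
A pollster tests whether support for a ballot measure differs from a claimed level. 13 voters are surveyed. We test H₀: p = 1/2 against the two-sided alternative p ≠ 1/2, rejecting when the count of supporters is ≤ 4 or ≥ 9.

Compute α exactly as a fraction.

Under H₀, S ~ Binomial(13, 1/2); α is the probability of landing in either tail, P(S ≤ 4) + P(S ≥ 9).
Each tail has probability (1 + 13 + 78 + 286 + 715)/8192; doubling gives α = 2186/8192 = 1093/4096.

1093/4096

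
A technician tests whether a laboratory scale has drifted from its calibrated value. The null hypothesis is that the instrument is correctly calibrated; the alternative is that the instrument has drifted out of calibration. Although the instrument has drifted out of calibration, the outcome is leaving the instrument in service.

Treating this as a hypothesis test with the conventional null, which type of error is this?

'Leaving the instrument in service' corresponds to failing to reject H₀.
H₀ was not rejected but H₀ is false — a Type II error (false negative).

Type II error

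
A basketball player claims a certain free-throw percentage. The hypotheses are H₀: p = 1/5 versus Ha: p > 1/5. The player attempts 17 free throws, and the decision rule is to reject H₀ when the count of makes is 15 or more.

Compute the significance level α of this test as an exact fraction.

449/152587890625

Under H₀, S ~ Binomial(17, 1/5), and α = P(S ≥ 15).
Summing C(17,j)(1/5)^j(4/5)^{17−j} for j = 15,…,17 gives 449/152587890625.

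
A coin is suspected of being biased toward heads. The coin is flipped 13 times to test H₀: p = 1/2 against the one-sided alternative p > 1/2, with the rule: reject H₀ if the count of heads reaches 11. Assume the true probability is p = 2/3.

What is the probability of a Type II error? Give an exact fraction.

50857/59049

A Type II error is failing to reject when Ha holds: with p = 2/3, β = P(X ≤ 10).
Summing C(13,j)·(2/3)^j·(1/3)^{13-j} for j = 0..10 gives 50857/59049.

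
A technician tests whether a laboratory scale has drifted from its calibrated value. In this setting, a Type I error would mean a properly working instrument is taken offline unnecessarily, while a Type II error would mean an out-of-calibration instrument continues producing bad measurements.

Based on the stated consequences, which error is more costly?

The Type II consequence (an out-of-calibration instrument continues producing bad measurements) is more severe than the Type I consequence (a properly working instrument is taken offline unnecessarily).

Type II error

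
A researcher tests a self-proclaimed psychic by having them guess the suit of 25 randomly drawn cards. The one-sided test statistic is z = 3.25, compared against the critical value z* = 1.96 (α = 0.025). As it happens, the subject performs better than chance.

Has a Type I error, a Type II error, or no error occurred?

The conventional null hypothesis is that the subject is guessing at random (p = 1/4).
Since z = 3.25 > z* = 1.96, H₀ is rejected.
H₀ is false (actually the subject performs better than chance).
The decision matches the true state — no error.

No error (correct decision).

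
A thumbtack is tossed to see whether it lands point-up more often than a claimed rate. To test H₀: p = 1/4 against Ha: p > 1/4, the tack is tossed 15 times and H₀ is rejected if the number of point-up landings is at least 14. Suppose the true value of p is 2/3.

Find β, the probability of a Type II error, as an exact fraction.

β = P(fail to reject H₀ | Ha true) = P(K ≤ 13 | p = 2/3), K ~ Binomial(15, 2/3).
Adding the binomial probabilities P(K=0)+…+P(K=13) at p = 2/3 gives 14070379/14348907.

14070379/14348907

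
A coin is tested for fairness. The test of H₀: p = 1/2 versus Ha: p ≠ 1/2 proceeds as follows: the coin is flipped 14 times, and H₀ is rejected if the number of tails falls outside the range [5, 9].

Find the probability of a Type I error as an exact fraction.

The significance level is the null-hypothesis probability of the rejection region {≤4} ∪ {≥10}.
Each tail has probability (1 + 14 + 91 + 364 + 1001)/16384; doubling gives α = 2942/16384 = 1471/8192.

1471/8192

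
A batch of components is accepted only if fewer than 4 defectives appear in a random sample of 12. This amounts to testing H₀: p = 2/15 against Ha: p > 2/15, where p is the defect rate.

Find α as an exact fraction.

α = P(reject H₀ | H₀ true) = P(X ≥ 4 | p = 2/15), X ~ Binomial(12, 2/15).
Via the complement, α = 1 − Σ_{j=0}^{3} C(12,j)(2/15)^j(13/15)^{12-j} = 558522837776/8649755859375.

558522837776/8649755859375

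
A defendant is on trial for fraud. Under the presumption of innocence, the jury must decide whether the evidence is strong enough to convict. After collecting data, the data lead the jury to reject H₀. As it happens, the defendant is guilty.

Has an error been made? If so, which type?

No error — this is a correct decision.

The conventional null hypothesis here is that the defendant is innocent.
The test rejected a false H₀ — the decision matches the true state.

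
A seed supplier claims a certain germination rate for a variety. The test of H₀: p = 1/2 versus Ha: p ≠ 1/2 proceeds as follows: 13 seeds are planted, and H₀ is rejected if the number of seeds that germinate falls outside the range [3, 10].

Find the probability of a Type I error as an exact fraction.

23/1024

α = P(K ≤ 2 or K ≥ 11 | p = 1/2), K ~ Binomial(13, 1/2).
The two tails are symmetric, so α = 2·(1 + 13 + 78)/2^13 = 184/8192 = 23/1024.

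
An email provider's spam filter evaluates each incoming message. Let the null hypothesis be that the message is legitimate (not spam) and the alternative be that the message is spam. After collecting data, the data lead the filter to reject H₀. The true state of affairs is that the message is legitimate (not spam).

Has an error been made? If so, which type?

H₀ was rejected, but H₀ is actually true.
Rejecting a true null hypothesis is a Type I error (false positive).

Type I error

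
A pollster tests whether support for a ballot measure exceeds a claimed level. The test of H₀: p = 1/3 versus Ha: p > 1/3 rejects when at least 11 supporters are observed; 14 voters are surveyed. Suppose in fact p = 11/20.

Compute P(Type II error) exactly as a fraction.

767413934602409223/819200000000000000

A Type II error is failing to reject when Ha holds: with p = 11/20, β = P(Y ≤ 10).
Summing C(14,j)·(11/20)^j·(9/20)^{14-j} for j = 0..10 gives 767413934602409223/819200000000000000.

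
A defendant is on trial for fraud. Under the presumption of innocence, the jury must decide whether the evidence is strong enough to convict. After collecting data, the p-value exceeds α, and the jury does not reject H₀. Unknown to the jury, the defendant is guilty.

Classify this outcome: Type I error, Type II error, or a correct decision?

The conventional null hypothesis here is that the defendant is innocent.
H₀ was not rejected, but H₀ is actually false.
Failing to reject a false null hypothesis is a Type II error (false negative).

Type II error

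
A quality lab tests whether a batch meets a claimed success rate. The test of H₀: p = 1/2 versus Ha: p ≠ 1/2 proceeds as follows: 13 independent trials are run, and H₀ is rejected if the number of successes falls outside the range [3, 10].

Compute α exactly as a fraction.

23/1024

α = P(S ≤ 2 or S ≥ 11 | p = 1/2), S ~ Binomial(13, 1/2).
By symmetry, α = 2·P(S ≤ 2) = 2·(1 + 13 + 78)/8192 = 184/8192 = 23/1024.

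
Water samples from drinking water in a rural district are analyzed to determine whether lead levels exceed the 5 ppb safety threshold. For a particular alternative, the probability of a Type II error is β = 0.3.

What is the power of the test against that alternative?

Power = 1 − β = 1 − 0.3 = 0.7.

0.7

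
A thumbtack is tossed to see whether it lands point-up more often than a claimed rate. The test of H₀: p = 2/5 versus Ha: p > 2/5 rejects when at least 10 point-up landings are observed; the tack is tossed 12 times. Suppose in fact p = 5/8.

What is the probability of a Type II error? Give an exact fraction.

60916742361/68719476736

β = P(fail to reject H₀ | Ha true) = P(S ≤ 9 | p = 5/8), S ~ Binomial(12, 5/8).
Adding the binomial probabilities P(S=0)+…+P(S=9) at p = 5/8 gives 60916742361/68719476736.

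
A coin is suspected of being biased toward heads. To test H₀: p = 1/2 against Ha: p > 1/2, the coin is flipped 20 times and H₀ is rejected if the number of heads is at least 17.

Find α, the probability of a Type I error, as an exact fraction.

1351/1048576

α = P(reject H₀ | H₀ true) = P(X ≥ 17 | p = 1/2), with X ~ Binomial(20, 1/2).
Summing the upper tail: (1140 + 190 + 20 + 1) / 2^20 = 1351/1048576.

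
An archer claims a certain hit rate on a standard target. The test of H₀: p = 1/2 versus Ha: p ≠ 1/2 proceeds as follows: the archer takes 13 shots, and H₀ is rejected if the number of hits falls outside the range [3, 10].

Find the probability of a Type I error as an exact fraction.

23/1024

The significance level is the null-hypothesis probability of the rejection region {≤2} ∪ {≥11}.
Each tail has probability (1 + 13 + 78)/8192; doubling gives α = 184/8192 = 23/1024.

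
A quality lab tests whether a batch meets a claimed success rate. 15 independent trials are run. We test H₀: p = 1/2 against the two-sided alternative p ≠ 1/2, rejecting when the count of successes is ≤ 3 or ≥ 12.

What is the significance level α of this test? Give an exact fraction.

9/256

The significance level is the null-hypothesis probability of the rejection region {≤3} ∪ {≥12}.
Each tail has probability (1 + 15 + 105 + 455)/32768; doubling gives α = 1152/32768 = 9/256.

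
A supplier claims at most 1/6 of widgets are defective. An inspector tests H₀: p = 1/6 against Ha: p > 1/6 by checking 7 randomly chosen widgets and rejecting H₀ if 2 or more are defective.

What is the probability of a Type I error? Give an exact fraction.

The significance level is the probability, assuming p = 1/6, of seeing 2 or more defectives in 7 draws.
Via the complement, α = 1 − Σ_{j=0}^{1} C(7,j)(1/6)^j(5/6)^{7-j} = 7703/23328.

7703/23328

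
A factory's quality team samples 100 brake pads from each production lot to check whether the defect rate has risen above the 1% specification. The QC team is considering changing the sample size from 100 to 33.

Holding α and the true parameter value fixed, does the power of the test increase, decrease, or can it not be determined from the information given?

A smaller sample increases the standard error, so the sampling distributions under H₀ and Ha overlap more.
Since power = 1 − β and β increases, power decreases.

It decreases.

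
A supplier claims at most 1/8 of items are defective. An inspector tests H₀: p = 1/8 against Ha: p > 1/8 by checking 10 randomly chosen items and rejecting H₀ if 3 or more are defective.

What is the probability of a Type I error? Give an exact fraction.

32078615/268435456

Under H₀, X ~ Binomial(10, 1/8); the Type I error rate is P(X ≥ 3).
α = 1 − P(X ≤ 2) = 1 − 236356841/268435456 = 32078615/268435456.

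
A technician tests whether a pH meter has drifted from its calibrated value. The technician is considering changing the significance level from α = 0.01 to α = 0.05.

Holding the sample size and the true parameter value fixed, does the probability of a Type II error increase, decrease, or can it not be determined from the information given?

It decreases.

With a larger α the critical value moves toward the center, so more of the Ha sampling distribution lies in the rejection region.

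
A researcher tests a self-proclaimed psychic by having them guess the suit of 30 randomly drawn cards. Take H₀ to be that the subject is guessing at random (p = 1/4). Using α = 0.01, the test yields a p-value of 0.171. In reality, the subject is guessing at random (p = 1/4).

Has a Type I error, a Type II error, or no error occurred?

Neither — the decision is correct.

Since p = 0.171 ≥ α = 0.01, H₀ is not rejected.
H₀ is true (actually the subject is guessing at random (p = 1/4)).
The decision matches the true state — no error.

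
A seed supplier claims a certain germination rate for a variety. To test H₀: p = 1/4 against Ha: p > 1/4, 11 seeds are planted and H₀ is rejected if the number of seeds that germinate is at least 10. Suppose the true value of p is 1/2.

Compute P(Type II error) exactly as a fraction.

509/512

Under the alternative p = 1/2, K ~ Binomial(11, 1/2); β is the probability the test does not reject, P(K < 10).
Adding the binomial probabilities P(K=0)+…+P(K=9) at p = 1/2 gives 509/512.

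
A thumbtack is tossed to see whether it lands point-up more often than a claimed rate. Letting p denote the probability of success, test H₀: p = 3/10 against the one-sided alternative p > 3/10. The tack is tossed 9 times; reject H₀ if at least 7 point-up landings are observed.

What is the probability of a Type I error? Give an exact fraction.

α = P(reject H₀ | H₀ true) = P(X ≥ 7 | p = 3/10), with X ~ Binomial(9, 3/10).
P(X ≥ 7) = Σ_{j=7}^{9} C(9,j)·(3/10)^j·(7/10)^{9-j} = 2145447/500000000.

2145447/500000000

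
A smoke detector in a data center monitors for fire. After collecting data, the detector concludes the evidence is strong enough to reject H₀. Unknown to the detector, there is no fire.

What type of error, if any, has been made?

The conventional null hypothesis here is that there is no fire.
H₀ was rejected, but H₀ is actually true.
Rejecting a true null hypothesis is a Type I error (false positive).

Type I error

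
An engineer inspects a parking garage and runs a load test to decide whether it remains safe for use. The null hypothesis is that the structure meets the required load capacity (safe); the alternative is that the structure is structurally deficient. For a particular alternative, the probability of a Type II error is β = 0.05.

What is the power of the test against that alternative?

Power = 1 − β = 1 − 0.05 = 0.95.

0.95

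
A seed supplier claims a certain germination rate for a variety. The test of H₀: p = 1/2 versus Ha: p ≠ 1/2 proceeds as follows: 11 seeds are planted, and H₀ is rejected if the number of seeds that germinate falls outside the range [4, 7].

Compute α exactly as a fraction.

α = P(X ≤ 3 or X ≥ 8 | p = 1/2), X ~ Binomial(11, 1/2).
Each tail has probability (1 + 11 + 55 + 165)/2048; doubling gives α = 464/2048 = 29/128.

29/128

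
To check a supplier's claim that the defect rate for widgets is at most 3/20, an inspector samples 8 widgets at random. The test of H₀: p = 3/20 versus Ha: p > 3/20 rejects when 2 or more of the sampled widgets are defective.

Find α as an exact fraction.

Under H₀, S ~ Binomial(8, 3/20); the Type I error rate is P(S ≥ 2).
Via the complement, α = 1 − Σ_{j=0}^{1} C(8,j)(3/20)^j(17/20)^{8-j} = 8776114407/25600000000.

8776114407/25600000000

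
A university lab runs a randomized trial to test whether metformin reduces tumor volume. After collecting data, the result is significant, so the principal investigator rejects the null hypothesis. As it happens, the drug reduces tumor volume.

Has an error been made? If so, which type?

The conventional null hypothesis here is that the drug has no effect on tumor volume.
The test rejected a false H₀ — the decision matches the true state.

Neither — the decision is correct.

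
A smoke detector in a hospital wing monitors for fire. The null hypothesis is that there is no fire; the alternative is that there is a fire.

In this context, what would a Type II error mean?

A Type II error would mean concluding that there is no fire (or at least failing to establish that there is a fire) when in fact there is a fire.

A Type II error is failing to reject H₀ when H₀ is false.
Here that means remaining silent when actually there is a fire.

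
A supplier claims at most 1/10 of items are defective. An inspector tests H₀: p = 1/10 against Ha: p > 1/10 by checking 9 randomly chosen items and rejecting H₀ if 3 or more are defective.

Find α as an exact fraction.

The significance level is the probability, assuming p = 1/10, of seeing 3 or more defectives in 9 draws.
Computing the lower-tail complement: 1 − 473513931/500000000 = 26486069/500000000.

26486069/500000000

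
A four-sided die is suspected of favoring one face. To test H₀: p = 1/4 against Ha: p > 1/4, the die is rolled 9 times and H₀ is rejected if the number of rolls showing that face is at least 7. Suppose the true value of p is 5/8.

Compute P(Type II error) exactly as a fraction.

Under the alternative p = 5/8, X ~ Binomial(9, 5/8); β is the probability the test does not reject, P(X < 7).
Equivalently, β = 1 − P(X ≥ 7) = 24101307/33554432.

24101307/33554432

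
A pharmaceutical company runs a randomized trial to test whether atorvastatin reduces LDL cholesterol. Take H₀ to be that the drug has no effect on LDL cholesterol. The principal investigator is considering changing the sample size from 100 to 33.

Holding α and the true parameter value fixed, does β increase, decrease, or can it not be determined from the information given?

It increases.

A smaller sample increases the standard error, so the sampling distributions under H₀ and Ha overlap more.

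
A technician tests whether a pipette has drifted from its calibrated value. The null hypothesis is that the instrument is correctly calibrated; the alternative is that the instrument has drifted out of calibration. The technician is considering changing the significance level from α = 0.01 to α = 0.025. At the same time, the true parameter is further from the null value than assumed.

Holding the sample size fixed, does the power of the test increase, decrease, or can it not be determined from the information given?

With a larger α the critical value moves toward the center, so more of the Ha sampling distribution lies in the rejection region. The further the true parameter sits from the null value, the more of the Ha sampling distribution falls in the rejection region. Both changes push β in the same direction.
Since power = 1 − β and β decreases, power increases.

It increases.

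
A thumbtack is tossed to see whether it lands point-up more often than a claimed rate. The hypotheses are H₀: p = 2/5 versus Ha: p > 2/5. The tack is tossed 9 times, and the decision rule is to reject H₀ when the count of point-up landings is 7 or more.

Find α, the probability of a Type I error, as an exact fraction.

α = P(reject H₀ | H₀ true) = P(S ≥ 7 | p = 2/5), with S ~ Binomial(9, 2/5).
Adding the binomial terms for j = 7 through 9 with p = 2/5 yields 48896/1953125.

48896/1953125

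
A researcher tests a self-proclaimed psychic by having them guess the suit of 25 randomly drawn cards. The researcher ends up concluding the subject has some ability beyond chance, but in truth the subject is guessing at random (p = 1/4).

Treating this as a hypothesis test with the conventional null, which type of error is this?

The null hypothesis here is that the subject is guessing at random (p = 1/4).
'Concluding the subject has some ability beyond chance' corresponds to rejecting H₀.
H₀ was rejected but H₀ is true — a Type I error (false positive).

Type I error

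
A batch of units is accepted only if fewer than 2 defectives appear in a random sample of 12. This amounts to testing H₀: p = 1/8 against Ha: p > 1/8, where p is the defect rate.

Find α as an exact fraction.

The significance level is the probability, assuming p = 1/8, of seeing 2 or more defectives in 12 draws.
Computing the lower-tail complement: 1 − 37569208117/68719476736 = 31150268619/68719476736.

31150268619/68719476736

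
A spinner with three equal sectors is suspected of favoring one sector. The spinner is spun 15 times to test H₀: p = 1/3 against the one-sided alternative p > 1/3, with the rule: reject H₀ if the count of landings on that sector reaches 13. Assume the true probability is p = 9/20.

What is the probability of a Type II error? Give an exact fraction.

Under the alternative p = 9/20, K ~ Binomial(15, 9/20); β is the probability the test does not reject, P(K < 13).
Summing C(15,j)·(9/20)^j·(11/20)^{15-j} for j = 0..12 gives 32731725032763916841/32768000000000000000.

32731725032763916841/32768000000000000000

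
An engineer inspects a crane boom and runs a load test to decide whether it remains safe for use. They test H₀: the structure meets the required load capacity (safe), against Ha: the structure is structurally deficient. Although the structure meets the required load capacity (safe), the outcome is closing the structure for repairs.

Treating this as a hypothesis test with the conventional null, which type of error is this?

'Closing the structure for repairs' corresponds to rejecting H₀.
H₀ was rejected but H₀ is true — a Type I error (false positive).

Type I error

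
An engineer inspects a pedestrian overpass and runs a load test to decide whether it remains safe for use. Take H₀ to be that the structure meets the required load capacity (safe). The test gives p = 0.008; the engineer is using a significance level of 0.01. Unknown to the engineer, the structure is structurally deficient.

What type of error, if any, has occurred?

Since p = 0.008 < α = 0.01, H₀ is rejected.
H₀ is false (actually the structure is structurally deficient).
The decision matches the true state — no error.

No error — this is a correct decision.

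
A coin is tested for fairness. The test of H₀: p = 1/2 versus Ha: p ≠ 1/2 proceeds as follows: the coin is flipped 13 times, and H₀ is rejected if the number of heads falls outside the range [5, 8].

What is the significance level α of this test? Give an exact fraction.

1093/4096

The significance level is the null-hypothesis probability of the rejection region {≤4} ∪ {≥9}.
By symmetry, α = 2·P(Y ≤ 4) = 2·(1 + 13 + 78 + 286 + 715)/8192 = 2186/8192 = 1093/4096.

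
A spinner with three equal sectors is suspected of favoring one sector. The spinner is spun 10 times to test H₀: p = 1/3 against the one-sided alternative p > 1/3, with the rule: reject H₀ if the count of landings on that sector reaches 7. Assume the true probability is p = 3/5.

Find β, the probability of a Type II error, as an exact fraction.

6032416/9765625

Under the alternative p = 3/5, S ~ Binomial(10, 3/5); β is the probability the test does not reject, P(S < 7).
Summing C(10,j)·(3/5)^j·(2/5)^{10-j} for j = 0..6 gives 6032416/9765625.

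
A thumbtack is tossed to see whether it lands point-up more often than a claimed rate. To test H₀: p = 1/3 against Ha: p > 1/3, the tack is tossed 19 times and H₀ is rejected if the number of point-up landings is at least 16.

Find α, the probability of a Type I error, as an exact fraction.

2825/387420489

α = P(reject H₀ | H₀ true) = P(S ≥ 16 | p = 1/3), with S ~ Binomial(19, 1/3).
Adding the binomial terms for j = 16 through 19 with p = 1/3 yields 2825/387420489.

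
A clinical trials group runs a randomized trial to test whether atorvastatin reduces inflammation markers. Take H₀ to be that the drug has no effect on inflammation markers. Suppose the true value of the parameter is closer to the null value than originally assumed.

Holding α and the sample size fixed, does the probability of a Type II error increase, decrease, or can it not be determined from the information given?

It increases.

When the true parameter is near the null value, the test has a harder time distinguishing Ha from H₀.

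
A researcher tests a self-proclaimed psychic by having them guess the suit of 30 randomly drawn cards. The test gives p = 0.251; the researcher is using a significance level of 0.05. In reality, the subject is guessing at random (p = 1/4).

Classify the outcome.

No error (correct decision).

The conventional null hypothesis is that the subject is guessing at random (p = 1/4).
Since p = 0.251 ≥ α = 0.05, H₀ is not rejected.
H₀ is true (actually the subject is guessing at random (p = 1/4)).
The decision matches the true state — no error.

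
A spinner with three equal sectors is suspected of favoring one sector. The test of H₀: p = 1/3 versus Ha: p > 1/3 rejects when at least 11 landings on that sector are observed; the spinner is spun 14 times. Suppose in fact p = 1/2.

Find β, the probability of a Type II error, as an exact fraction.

7957/8192

Under the alternative p = 1/2, S ~ Binomial(14, 1/2); β is the probability the test does not reject, P(S < 11).
Adding the binomial probabilities P(S=0)+…+P(S=10) at p = 1/2 gives 7957/8192.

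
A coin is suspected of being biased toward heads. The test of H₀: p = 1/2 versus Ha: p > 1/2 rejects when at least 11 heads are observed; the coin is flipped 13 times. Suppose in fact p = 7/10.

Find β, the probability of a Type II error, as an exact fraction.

A Type II error is failing to reject when Ha holds: with p = 7/10, β = P(K ≤ 10).
Equivalently, β = 1 − P(K ≥ 11) = 7788298257/9765625000.

7788298257/9765625000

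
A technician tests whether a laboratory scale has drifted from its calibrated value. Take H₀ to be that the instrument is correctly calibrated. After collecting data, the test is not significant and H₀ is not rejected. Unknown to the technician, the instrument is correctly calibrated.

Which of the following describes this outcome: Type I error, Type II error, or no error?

No error — this is a correct decision.

The test retained a true H₀ — the decision matches the true state.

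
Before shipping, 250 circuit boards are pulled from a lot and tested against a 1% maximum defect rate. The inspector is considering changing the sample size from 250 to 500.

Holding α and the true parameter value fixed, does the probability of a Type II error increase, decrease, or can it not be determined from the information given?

It decreases.

More data shrinks sampling variability; the test statistic under Ha concentrates further from the null value, making rejection more likely.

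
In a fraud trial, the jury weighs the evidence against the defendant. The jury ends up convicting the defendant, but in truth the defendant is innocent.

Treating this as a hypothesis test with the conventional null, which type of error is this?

The null hypothesis here is that the defendant is innocent.
'Convicting the defendant' corresponds to rejecting H₀.
H₀ was rejected but H₀ is true — a Type I error (false positive).

Type I error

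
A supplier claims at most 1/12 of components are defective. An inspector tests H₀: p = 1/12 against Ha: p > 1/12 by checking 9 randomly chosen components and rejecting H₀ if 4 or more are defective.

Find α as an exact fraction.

5563363/1289945088

The significance level is the probability, assuming p = 1/12, of seeing 4 or more defectives in 9 draws.
α = 1 − P(S ≤ 3) = 1 − 1284381725/1289945088 = 5563363/1289945088.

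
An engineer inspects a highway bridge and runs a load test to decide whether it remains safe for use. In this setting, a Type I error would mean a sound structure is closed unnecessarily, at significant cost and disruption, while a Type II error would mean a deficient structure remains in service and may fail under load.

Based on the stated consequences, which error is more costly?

Type II error

The Type II consequence (a deficient structure remains in service and may fail under load) is more severe than the Type I consequence (a sound structure is closed unnecessarily, at significant cost and disruption).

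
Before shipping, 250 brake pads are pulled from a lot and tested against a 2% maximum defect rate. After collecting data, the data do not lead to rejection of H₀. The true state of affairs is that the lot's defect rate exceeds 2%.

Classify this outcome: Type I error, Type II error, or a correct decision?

Type II error

The conventional null hypothesis here is that the lot's defect rate is 2% (within specification).
H₀ was not rejected, but H₀ is actually false.
Failing to reject a false null hypothesis is a Type II error (false negative).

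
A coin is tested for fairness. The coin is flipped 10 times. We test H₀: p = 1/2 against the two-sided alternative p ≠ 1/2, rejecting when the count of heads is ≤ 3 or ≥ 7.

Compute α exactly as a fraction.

11/32

The significance level is the null-hypothesis probability of the rejection region {≤3} ∪ {≥7}.
By symmetry, α = 2·P(K ≤ 3) = 2·(1 + 10 + 45 + 120)/1024 = 352/1024 = 11/32.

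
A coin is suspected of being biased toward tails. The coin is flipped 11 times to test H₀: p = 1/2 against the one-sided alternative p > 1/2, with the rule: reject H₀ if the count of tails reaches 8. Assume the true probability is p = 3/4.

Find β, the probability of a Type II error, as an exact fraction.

150311/524288

A Type II error is failing to reject when Ha holds: with p = 3/4, β = P(Y ≤ 7).
Adding the binomial probabilities P(Y=0)+…+P(Y=7) at p = 3/4 gives 150311/524288.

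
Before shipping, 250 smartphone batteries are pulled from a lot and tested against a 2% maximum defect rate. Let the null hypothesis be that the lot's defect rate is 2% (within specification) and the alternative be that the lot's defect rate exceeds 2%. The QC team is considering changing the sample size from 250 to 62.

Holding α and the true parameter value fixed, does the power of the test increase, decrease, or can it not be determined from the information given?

It decreases.

A smaller sample increases the standard error, so the sampling distributions under H₀ and Ha overlap more.
Since power = 1 − β and β increases, power decreases.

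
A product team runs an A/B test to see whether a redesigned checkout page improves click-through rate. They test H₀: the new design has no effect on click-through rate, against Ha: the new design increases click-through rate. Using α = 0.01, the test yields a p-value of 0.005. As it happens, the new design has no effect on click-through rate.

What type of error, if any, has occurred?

Since p = 0.005 < α = 0.01, H₀ is rejected.
H₀ is true (actually the new design has no effect on click-through rate).
Rejecting a true H₀ is a Type I error.

Type I error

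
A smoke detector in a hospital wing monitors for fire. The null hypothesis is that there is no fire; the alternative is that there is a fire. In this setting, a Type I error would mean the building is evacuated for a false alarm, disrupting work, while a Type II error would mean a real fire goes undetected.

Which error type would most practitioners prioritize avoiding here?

The Type II consequence (a real fire goes undetected) is more severe than the Type I consequence (the building is evacuated for a false alarm, disrupting work).

Type II error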